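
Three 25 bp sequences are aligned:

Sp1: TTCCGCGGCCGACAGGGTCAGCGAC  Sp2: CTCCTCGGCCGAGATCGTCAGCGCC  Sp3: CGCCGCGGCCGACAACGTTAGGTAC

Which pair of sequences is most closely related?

Sp1 and Sp2

Sp1–Sp2: 6/25 differ, p = 0.240, d = 0.289.
Sp1–Sp3: 7/25 differ, p = 0.280, d = 0.351.
Sp2–Sp3: 8/25 differ, p = 0.320, d = 0.417.
The smallest distance is between Sp1 and Sp2.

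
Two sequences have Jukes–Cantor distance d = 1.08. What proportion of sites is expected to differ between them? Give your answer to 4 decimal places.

0.5723

p = (3/4)(1 − e^(−4d/3)) = 0.75 × (1 − e^(-1.44)) = 0.75 × (1 − 0.236928) = 0.572304.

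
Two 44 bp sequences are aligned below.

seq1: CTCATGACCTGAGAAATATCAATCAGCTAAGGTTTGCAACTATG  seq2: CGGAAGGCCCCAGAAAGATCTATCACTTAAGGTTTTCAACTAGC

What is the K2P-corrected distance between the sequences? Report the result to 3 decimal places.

0.378

Of 44 sites, 3 differences are transitions and 10 are transversions, so P = 3/44 ≈ 0.068182 and Q = 10/44 ≈ 0.227273.
Under the Kimura two-parameter model, d = −½ ln(1 − 2P − Q) − ¼ ln(1 − 2Q).
1 − 2P − Q = 0.636363, giving −½ ln(0.636363) = 0.225993.
1 − 2Q = 0.545454, giving −¼ ln(0.545454) = 0.151534.
d = 0.225993 + 0.151534 = 0.377527.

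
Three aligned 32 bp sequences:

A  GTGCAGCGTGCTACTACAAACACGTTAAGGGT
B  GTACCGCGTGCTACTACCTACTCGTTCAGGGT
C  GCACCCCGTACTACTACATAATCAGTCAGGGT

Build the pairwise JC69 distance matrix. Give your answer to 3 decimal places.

A–B: 6/32 sites differ → p = 0.1875, d = −0.75 ln(1 − 0.25) = 0.215762 ≈ 0.216.
A–C: 11/32 sites differ → p = 0.34375, d = −0.75 ln(1 − 0.458333) = 0.459828 ≈ 0.460.
B–C: 7/32 sites differ → p = 0.21875, d = −0.75 ln(1 − 0.291667) = 0.258631 ≈ 0.259.

d(A,B) = 0.216, d(A,C) = 0.460, d(B,C) = 0.259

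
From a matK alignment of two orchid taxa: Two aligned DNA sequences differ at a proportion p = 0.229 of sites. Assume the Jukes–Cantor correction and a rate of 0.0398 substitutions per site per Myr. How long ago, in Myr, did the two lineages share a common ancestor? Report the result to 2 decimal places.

d = −(3/4) ln(1 − 4p/3) = −0.75 ln(1 − 0.305333) = −0.75 ln(0.694667)
  = −0.75 × (-0.364323) = 0.273242 substitutions/site.
Under a molecular clock d = 2μt, so t = d/(2μ) = 0.273242 / (2 × 0.0398) = 3.43 Myr.

3.43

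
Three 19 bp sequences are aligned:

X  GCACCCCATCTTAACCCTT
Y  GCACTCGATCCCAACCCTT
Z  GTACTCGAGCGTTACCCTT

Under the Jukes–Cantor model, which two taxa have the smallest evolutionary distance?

X–Y: 4/19 differ, p = 0.211, d = 0.247.
X–Z: 6/19 differ, p = 0.316, d = 0.410.
Y–Z: 5/19 differ, p = 0.263, d = 0.324.
The smallest distance is between X and Y.

X and Y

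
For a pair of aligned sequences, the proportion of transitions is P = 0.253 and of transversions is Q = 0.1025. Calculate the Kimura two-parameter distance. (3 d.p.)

Under the Kimura two-parameter model, d = −½ ln(1 − 2P − Q) − ¼ ln(1 − 2Q).
1 − 2P − Q = 0.3915, giving −½ ln(0.3915) = 0.468885.
1 − 2Q = 0.795, giving −¼ ln(0.795) = 0.057353.
d = 0.468885 + 0.057353 = 0.526238.

0.526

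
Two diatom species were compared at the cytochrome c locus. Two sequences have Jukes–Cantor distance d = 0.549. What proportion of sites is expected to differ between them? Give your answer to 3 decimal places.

0.389

p = (3/4)(1 − e^(−4d/3)) = 0.75 × (1 − e^(-0.732)) = 0.75 × (1 − 0.480946) = 0.389291.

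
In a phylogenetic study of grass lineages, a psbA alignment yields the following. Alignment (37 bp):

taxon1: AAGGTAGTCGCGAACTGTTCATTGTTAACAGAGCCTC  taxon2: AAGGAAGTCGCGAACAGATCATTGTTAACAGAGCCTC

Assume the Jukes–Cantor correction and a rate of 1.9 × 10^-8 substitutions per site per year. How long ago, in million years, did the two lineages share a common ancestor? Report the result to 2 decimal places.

The sequences differ at 3 of 37 sites (5, 16, 18), so p = 3/37 ≈ 0.081081.
d = −(3/4) ln(1 − 4p/3) = −0.75 ln(1 − 0.108108) = −0.75 ln(0.891892)
  = −0.75 × (-0.114410) = 0.085808 substitutions/site.
Under a molecular clock d = 2μt, so t = d/(2μ) = 0.085808 / (2 × 1.9 × 10^-8) = 2.26 million years.

2.26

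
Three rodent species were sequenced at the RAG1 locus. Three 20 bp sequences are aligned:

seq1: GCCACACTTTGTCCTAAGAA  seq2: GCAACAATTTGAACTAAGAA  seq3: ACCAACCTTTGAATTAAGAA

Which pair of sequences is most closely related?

seq1 and seq2

seq1–seq2: 4/20 differ, p = 0.200, d = 0.233.
seq1–seq3: 6/20 differ, p = 0.300, d = 0.383.
seq2–seq3: 6/20 differ, p = 0.300, d = 0.383.
The smallest distance is between seq1 and seq2.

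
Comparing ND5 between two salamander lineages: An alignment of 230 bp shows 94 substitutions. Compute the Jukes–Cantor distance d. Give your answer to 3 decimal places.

0.590

p = 94/230 ≈ 0.408696.
d = −(3/4) ln(1 − 4p/3) = −0.75 ln(1 − 0.544928) = −0.75 ln(0.455072)
  = −0.75 × (-0.787300) = 0.590475 substitutions/site.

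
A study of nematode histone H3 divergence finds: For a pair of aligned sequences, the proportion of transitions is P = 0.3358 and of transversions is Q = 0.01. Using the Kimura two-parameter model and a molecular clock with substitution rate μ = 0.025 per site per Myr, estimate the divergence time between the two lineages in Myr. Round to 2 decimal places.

11.55

Under the Kimura two-parameter model, d = −½ ln(1 − 2P − Q) − ¼ ln(1 − 2Q).
1 − 2P − Q = 0.3184, giving −½ ln(0.3184) = 0.572223.
1 − 2Q = 0.98, giving −¼ ln(0.98) = 0.005051.
d = 0.572223 + 0.005051 = 0.577274.
Under a molecular clock d = 2μt, so t = d/(2μ) = 0.577274 / (2 × 0.025) = 11.55 Myr.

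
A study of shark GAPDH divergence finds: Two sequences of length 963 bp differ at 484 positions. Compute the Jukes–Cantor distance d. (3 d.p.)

0.832

p = 484/963 ≈ 0.502596.
d = −(3/4) ln(1 − 4p/3) = −0.75 ln(1 − 0.670128) = −0.75 ln(0.329872)
  = −0.75 × (-1.109051) = 0.831788 substitutions/site.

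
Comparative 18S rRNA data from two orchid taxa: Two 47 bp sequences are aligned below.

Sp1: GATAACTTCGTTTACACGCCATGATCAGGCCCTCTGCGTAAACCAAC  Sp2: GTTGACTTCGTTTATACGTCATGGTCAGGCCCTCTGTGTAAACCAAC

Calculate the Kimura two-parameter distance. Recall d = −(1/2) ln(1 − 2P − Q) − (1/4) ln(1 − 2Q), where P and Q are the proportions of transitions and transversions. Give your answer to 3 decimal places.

Of 47 sites, 5 differences are transitions and 1 are transversions, so P = 5/47 ≈ 0.106383 and Q = 1/47 ≈ 0.021277.
Under the Kimura two-parameter model, d = −½ ln(1 − 2P − Q) − ¼ ln(1 − 2Q).
1 − 2P − Q = 0.765957, giving −½ ln(0.765957) = 0.133315.
1 − 2Q = 0.957446, giving −¼ ln(0.957446) = 0.010871.
d = 0.133315 + 0.010871 = 0.144186.

0.144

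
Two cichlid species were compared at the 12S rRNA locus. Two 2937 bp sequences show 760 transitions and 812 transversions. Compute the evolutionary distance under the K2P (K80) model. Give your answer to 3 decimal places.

0.991

P = 760/2937 ≈ 0.258767 and Q = 812/2937 ≈ 0.276473.
Under the Kimura two-parameter model, d = −½ ln(1 − 2P − Q) − ¼ ln(1 − 2Q).
1 − 2P − Q = 0.205993, giving −½ ln(0.205993) = 0.789957.
1 − 2Q = 0.447054, giving −¼ ln(0.447054) = 0.201269.
d = 0.789957 + 0.201269 = 0.991226.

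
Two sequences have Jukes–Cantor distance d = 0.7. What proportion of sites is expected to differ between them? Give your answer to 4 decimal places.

p = (3/4)(1 − e^(−4d/3)) = 0.75 × (1 − e^(-0.933333)) = 0.75 × (1 − 0.393241) = 0.455069.

0.4551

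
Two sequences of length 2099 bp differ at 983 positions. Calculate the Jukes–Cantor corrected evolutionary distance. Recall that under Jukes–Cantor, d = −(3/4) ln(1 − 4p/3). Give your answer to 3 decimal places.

p = 983/2099 ≈ 0.468318.
d = −(3/4) ln(1 − 4p/3) = −0.75 ln(1 − 0.624424) = −0.75 ln(0.375576)
  = −0.75 × (-0.979294) = 0.734471 substitutions/site.

0.734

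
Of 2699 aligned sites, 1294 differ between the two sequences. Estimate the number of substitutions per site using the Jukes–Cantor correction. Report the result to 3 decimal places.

0.765

p = 1294/2699 ≈ 0.479437.
d = −(3/4) ln(1 − 4p/3) = −0.75 ln(1 − 0.639249) = −0.75 ln(0.360751)
  = −0.75 × (-1.019567) = 0.764675 substitutions/site.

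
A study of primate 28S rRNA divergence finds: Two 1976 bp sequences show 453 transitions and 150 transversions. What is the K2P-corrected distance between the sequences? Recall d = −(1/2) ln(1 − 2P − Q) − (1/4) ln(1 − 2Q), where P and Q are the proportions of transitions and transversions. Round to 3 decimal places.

P = 453/1976 ≈ 0.229251 and Q = 150/1976 ≈ 0.075911.
Under the Kimura two-parameter model, d = −½ ln(1 − 2P − Q) − ¼ ln(1 − 2Q).
1 − 2P − Q = 0.465587, giving −½ ln(0.465587) = 0.382228.
1 − 2Q = 0.848178, giving −¼ ln(0.848178) = 0.041166.
d = 0.382228 + 0.041166 = 0.423394.

0.423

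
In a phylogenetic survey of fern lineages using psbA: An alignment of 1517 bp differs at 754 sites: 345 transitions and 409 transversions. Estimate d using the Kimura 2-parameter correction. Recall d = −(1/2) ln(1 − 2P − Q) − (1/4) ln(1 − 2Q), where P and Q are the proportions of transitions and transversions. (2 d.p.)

P = 345/1517 ≈ 0.227423 and Q = 409/1517 ≈ 0.269611.
Under the Kimura two-parameter model, d = −½ ln(1 − 2P − Q) − ¼ ln(1 − 2Q).
1 − 2P − Q = 0.275543, giving −½ ln(0.275543) = 0.644506.
1 − 2Q = 0.460778, giving −¼ ln(0.460778) = 0.193710.
d = 0.644506 + 0.193710 = 0.838216.

0.84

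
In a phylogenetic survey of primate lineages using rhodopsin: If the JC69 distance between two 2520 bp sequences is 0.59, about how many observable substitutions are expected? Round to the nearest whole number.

1029

Invert JC69: p = (3/4)(1 − e^(−4d/3)) = 0.75 × (1 − e^(-0.786667)) = 0.75 × (1 − 0.455360) = 0.408480.
Expected differing sites = pL ≈ 0.408480 × 2520 = 1029.3696 ≈ 1029.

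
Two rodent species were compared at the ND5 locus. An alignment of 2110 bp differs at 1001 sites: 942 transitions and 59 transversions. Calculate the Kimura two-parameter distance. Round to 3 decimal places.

P = 942/2110 ≈ 0.446445 and Q = 59/2110 ≈ 0.027962.
Under the Kimura two-parameter model, d = −½ ln(1 − 2P − Q) − ¼ ln(1 − 2Q).
1 − 2P − Q = 0.079148, giving −½ ln(0.079148) = 1.268218.
1 − 2Q = 0.944076, giving −¼ ln(0.944076) = 0.014387.
d = 1.268218 + 0.014387 = 1.282605.

1.283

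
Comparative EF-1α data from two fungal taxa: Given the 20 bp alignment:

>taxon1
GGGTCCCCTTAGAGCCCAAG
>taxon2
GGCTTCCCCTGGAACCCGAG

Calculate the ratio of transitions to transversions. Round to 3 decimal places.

Transitions are A↔G and C↔T; transversions are all other mismatches.
Transitions: 5. Transversions: 1.
R = 5/1 = 5.000.

5.000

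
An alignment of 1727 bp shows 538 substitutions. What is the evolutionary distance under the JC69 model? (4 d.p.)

p = 538/1727 ≈ 0.311523.
d = −(3/4) ln(1 − 4p/3) = −0.75 ln(1 − 0.415364) = −0.75 ln(0.584636)
  = −0.75 × (-0.536766) = 0.402575 substitutions/site.

0.4026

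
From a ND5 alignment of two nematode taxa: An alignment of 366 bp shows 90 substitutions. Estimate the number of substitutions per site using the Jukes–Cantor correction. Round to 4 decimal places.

0.2980

p = 90/366 ≈ 0.245902.
d = −(3/4) ln(1 − 4p/3) = −0.75 ln(1 − 0.327869) = −0.75 ln(0.672131)
  = −0.75 × (-0.397302) = 0.297977 substitutions/site.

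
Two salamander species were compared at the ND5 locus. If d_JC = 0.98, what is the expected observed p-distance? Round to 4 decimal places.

0.5470

p = (3/4)(1 − e^(−4d/3)) = 0.75 × (1 − e^(-1.306667)) = 0.75 × (1 − 0.270721) = 0.546959.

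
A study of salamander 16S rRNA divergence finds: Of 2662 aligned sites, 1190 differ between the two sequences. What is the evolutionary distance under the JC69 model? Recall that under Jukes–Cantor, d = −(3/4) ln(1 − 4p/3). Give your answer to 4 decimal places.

p = 1190/2662 ≈ 0.447032.
d = −(3/4) ln(1 − 4p/3) = −0.75 ln(1 − 0.596043) = −0.75 ln(0.403957)
  = −0.75 × (-0.906447) = 0.679835 substitutions/site.

0.6798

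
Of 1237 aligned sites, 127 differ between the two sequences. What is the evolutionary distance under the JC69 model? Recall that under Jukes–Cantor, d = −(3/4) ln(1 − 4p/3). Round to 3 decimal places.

p = 127/1237 ≈ 0.102668.
d = −(3/4) ln(1 − 4p/3) = −0.75 ln(1 − 0.136891) = −0.75 ln(0.863109)
  = −0.75 × (-0.147214) = 0.110411 substitutions/site.

0.110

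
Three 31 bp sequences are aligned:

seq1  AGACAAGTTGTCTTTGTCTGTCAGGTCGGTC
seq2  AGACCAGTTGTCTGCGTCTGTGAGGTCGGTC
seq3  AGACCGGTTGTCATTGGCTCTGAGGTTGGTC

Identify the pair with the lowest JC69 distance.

seq1–seq2: 4/31 differ, p = 0.129, d = 0.142.
seq1–seq3: 7/31 differ, p = 0.226, d = 0.269.
seq2–seq3: 7/31 differ, p = 0.226, d = 0.269.
The smallest distance is between seq1 and seq2.

seq1 and seq2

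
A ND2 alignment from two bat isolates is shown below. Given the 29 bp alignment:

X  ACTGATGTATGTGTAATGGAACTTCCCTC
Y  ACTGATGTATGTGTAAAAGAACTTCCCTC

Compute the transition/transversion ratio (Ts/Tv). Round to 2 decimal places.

1.00

Transitions are A↔G and C↔T; transversions are all other mismatches.
Transitions: 1. Transversions: 1.
R = 1/1 = 1.00.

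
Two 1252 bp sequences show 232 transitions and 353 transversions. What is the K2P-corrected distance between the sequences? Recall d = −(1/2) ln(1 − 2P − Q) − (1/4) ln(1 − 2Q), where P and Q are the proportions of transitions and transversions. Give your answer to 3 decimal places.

P = 232/1252 ≈ 0.185304 and Q = 353/1252 ≈ 0.281949.
Under the Kimura two-parameter model, d = −½ ln(1 − 2P − Q) − ¼ ln(1 − 2Q).
1 − 2P − Q = 0.347443, giving −½ ln(0.347443) = 0.528577.
1 − 2Q = 0.436102, giving −¼ ln(0.436102) = 0.207470.
d = 0.528577 + 0.207470 = 0.736047.

0.736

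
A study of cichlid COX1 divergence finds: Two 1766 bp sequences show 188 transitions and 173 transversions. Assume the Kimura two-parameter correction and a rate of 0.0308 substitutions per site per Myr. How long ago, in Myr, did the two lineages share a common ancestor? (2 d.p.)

3.91

P = 188/1766 ≈ 0.106455 and Q = 173/1766 ≈ 0.097961.
Under the Kimura two-parameter model, d = −½ ln(1 − 2P − Q) − ¼ ln(1 − 2Q).
1 − 2P − Q = 0.689129, giving −½ ln(0.689129) = 0.186163.
1 − 2Q = 0.804078, giving −¼ ln(0.804078) = 0.054515.
d = 0.186163 + 0.054515 = 0.240678.
Under a molecular clock d = 2μt, so t = d/(2μ) = 0.240678 / (2 × 0.0308) = 3.91 Myr.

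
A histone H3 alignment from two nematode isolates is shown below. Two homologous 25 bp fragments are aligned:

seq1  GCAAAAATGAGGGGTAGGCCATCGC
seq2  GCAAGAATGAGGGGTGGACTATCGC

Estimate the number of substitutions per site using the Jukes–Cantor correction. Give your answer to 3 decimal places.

0.180

The sequences differ at 4 of 25 sites (5, 16, 18, 20), so p = 4/25 = 0.16.
d = −(3/4) ln(1 − 4p/3) = −0.75 ln(1 − 0.213333) = −0.75 ln(0.786667)
  = −0.75 × (-0.239950) = 0.179963 substitutions/site.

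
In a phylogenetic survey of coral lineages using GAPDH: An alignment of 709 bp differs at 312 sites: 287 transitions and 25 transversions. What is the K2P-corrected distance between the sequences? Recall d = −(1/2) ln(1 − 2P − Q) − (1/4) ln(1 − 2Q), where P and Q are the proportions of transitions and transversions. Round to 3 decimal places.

P = 287/709 ≈ 0.404795 and Q = 25/709 ≈ 0.035261.
Under the Kimura two-parameter model, d = −½ ln(1 − 2P − Q) − ¼ ln(1 − 2Q).
1 − 2P − Q = 0.155149, giving −½ ln(0.155149) = 0.931685.
1 − 2Q = 0.929478, giving −¼ ln(0.929478) = 0.018283.
d = 0.931685 + 0.018283 = 0.949968.

0.950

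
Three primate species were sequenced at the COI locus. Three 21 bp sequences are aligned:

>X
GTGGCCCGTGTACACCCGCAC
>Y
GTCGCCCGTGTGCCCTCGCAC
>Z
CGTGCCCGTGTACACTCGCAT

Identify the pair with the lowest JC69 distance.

X and Y

X–Y: 4/21 differ, p = 0.190, d = 0.220.
X–Z: 5/21 differ, p = 0.238, d = 0.286.
Y–Z: 6/21 differ, p = 0.286, d = 0.360.
The smallest distance is between X and Y.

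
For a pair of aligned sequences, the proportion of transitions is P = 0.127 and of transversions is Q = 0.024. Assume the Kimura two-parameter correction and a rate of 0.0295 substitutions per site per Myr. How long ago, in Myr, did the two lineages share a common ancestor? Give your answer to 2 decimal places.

2.97

Under the Kimura two-parameter model, d = −½ ln(1 − 2P − Q) − ¼ ln(1 − 2Q).
1 − 2P − Q = 0.722, giving −½ ln(0.722) = 0.162865.
1 − 2Q = 0.952, giving −¼ ln(0.952) = 0.012298.
d = 0.162865 + 0.012298 = 0.175163.
Under a molecular clock d = 2μt, so t = d/(2μ) = 0.175163 / (2 × 0.0295) = 2.97 Myr.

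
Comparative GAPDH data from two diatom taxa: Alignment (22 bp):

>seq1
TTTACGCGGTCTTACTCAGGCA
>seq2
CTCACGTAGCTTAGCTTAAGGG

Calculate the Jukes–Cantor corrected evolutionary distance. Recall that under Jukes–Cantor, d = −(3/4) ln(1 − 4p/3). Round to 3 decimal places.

0.974

The sequences differ at 12 of 22 sites, so p = 12/22 ≈ 0.545455.
d = −(3/4) ln(1 − 4p/3) = −0.75 ln(1 − 0.727273) = −0.75 ln(0.272727)
  = −0.75 × (-1.299284) = 0.974463 substitutions/site.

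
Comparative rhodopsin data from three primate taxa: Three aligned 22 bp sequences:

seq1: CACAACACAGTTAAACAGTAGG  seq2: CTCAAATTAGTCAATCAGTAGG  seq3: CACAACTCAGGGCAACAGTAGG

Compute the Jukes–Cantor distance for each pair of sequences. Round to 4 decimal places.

d(seq1,seq2) = 0.3390, d(seq1,seq3) = 0.2082, d(seq2,seq3) = 0.4141

seq1–seq2: 6/22 sites differ → p ≈ 0.272727, d = −0.75 ln(1 − 0.363636) = 0.338988 ≈ 0.3390.
seq1–seq3: 4/22 sites differ → p ≈ 0.181818, d = −0.75 ln(1 − 0.242424) = 0.208224 ≈ 0.2082.
seq2–seq3: 7/22 sites differ → p ≈ 0.318182, d = −0.75 ln(1 − 0.424243) = 0.414052 ≈ 0.4141.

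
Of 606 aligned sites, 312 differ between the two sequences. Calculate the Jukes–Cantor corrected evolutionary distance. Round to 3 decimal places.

p = 312/606 ≈ 0.514851.
d = −(3/4) ln(1 − 4p/3) = −0.75 ln(1 − 0.686468) = −0.75 ln(0.313532)
  = −0.75 × (-1.159854) = 0.869891 substitutions/site.

0.870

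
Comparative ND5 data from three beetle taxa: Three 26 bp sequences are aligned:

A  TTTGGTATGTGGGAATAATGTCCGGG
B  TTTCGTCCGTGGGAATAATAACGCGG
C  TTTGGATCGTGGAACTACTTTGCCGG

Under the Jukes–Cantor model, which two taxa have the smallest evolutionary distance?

A and B

A–B: 7/26 differ, p = 0.269, d = 0.334.
A–C: 9/26 differ, p = 0.346, d = 0.464.
B–C: 10/26 differ, p = 0.385, d = 0.539.
The smallest distance is between A and B.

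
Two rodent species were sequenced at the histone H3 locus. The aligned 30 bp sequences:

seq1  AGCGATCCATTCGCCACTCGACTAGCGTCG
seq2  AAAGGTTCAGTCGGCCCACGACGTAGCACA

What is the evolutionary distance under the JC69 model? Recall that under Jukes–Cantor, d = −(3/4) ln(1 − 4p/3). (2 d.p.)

0.82

The sequences differ at 15 of 30 sites, so p = 15/30 = 0.5.
d = −(3/4) ln(1 − 4p/3) = −0.75 ln(1 − 0.666667) = −0.75 ln(0.333333)
  = −0.75 × (-1.098613) = 0.823960 substitutions/site.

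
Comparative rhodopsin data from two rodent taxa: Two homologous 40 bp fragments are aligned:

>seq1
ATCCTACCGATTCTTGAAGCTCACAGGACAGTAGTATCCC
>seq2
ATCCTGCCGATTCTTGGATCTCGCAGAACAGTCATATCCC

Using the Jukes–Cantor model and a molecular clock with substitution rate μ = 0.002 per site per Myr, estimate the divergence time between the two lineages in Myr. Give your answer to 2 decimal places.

49.82

The sequences differ at 7 of 40 sites (6, 17, 19, 23, 27, 33, 34), so p = 7/40 = 0.175.
d = −(3/4) ln(1 − 4p/3) = −0.75 ln(1 − 0.233333) = −0.75 ln(0.766667)
  = −0.75 × (-0.265703) = 0.199277 substitutions/site.
Under a molecular clock d = 2μt, so t = d/(2μ) = 0.199277 / (2 × 0.002) = 49.82 Myr.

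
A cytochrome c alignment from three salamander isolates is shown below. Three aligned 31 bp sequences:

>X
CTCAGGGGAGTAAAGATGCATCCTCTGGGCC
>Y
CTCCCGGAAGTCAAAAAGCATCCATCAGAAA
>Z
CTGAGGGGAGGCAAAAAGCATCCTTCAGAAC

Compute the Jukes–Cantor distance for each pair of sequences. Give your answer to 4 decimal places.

X–Y: 13/31 sites differ → p ≈ 0.419355, d = −0.75 ln(1 − 0.55914) = 0.614271 ≈ 0.6143.
X–Z: 10/31 sites differ → p ≈ 0.322581, d = −0.75 ln(1 − 0.430108) = 0.421731 ≈ 0.4217.
Y–Z: 7/31 sites differ → p ≈ 0.225806, d = −0.75 ln(1 − 0.301075) = 0.268659 ≈ 0.2687.

d(X,Y) = 0.6143, d(X,Z) = 0.4217, d(Y,Z) = 0.2687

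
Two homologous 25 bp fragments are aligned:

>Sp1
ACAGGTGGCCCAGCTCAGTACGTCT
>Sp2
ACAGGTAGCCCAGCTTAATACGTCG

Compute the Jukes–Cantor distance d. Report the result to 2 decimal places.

0.18

The sequences differ at 4 of 25 sites (7, 16, 18, 25), so p = 4/25 = 0.16.
d = −(3/4) ln(1 − 4p/3) = −0.75 ln(1 − 0.213333) = −0.75 ln(0.786667)
  = −0.75 × (-0.239950) = 0.179963 substitutions/site.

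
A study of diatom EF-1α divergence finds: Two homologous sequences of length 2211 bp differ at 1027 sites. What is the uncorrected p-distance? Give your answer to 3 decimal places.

0.464

p = 1027/2211 = 0.464495… ≈ 0.464 (to 3 d.p.).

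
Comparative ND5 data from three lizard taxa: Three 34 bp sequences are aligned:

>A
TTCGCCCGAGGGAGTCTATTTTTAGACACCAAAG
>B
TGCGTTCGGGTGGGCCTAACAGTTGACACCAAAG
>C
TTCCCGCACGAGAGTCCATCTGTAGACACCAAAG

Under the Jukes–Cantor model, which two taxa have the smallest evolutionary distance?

A–B: 12/34 differ, p = 0.353, d = 0.477.
A–C: 8/34 differ, p = 0.235, d = 0.282.
B–C: 13/34 differ, p = 0.382, d = 0.535.
The smallest distance is between A and C.

A and C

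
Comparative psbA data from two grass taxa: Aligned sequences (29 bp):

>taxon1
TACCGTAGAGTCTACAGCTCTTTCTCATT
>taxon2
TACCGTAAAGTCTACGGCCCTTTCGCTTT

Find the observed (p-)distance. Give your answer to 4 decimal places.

0.1724

The sequences differ at 5 of 29 positions (sites 8, 16, 19, 25, 27).
p = 5/29 = 0.172413… ≈ 0.1724 (to 4 d.p.).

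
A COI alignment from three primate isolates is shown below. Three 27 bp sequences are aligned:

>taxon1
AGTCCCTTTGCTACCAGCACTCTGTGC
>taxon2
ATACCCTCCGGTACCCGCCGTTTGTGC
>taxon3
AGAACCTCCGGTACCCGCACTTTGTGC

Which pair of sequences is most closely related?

taxon2 and taxon3

taxon1–taxon2: 9/27 differ, p = 0.333, d = 0.441.
taxon1–taxon3: 7/27 differ, p = 0.259, d = 0.318.
taxon2–taxon3: 4/27 differ, p = 0.148, d = 0.165.
The smallest distance is between taxon2 and taxon3.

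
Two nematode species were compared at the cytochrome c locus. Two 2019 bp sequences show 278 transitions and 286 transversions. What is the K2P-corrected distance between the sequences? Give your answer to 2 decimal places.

P = 278/2019 ≈ 0.137692 and Q = 286/2019 ≈ 0.141654.
Under the Kimura two-parameter model, d = −½ ln(1 − 2P − Q) − ¼ ln(1 − 2Q).
1 − 2P − Q = 0.582962, giving −½ ln(0.582962) = 0.269817.
1 − 2Q = 0.716692, giving −¼ ln(0.716692) = 0.083277.
d = 0.269817 + 0.083277 = 0.353094.

0.35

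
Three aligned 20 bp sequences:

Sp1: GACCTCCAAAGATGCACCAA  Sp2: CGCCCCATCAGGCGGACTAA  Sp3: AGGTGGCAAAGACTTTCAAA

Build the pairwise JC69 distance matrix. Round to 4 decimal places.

Sp1–Sp2: 10/20 sites differ → p = 0.5, d = −0.75 ln(1 − 0.666667) = 0.823960 ≈ 0.8240.
Sp1–Sp3: 11/20 sites differ → p = 0.55, d = −0.75 ln(1 − 0.733333) = 0.991316 ≈ 0.9913.
Sp2–Sp3: 13/20 sites differ → p = 0.65, d = −0.75 ln(1 − 0.866667) = 1.511179 ≈ 1.5112.

d(Sp1,Sp2) = 0.8240, d(Sp1,Sp3) = 0.9913, d(Sp2,Sp3) = 1.5112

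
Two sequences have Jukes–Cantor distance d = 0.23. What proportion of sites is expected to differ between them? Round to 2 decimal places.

p = (3/4)(1 − e^(−4d/3)) = 0.75 × (1 − e^(-0.306667)) = 0.75 × (1 − 0.735896) = 0.198078.

0.20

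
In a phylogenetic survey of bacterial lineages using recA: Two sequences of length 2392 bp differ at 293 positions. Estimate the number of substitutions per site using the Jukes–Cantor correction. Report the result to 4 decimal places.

0.1337

p = 293/2392 ≈ 0.122492.
d = −(3/4) ln(1 − 4p/3) = −0.75 ln(1 − 0.163323) = −0.75 ln(0.836677)
  = −0.75 × (-0.178317) = 0.133738 substitutions/site.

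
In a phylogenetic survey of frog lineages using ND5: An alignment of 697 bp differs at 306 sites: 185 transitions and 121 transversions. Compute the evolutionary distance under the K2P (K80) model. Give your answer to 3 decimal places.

0.716

P = 185/697 ≈ 0.265423 and Q = 121/697 ≈ 0.173601.
Under the Kimura two-parameter model, d = −½ ln(1 − 2P − Q) − ¼ ln(1 − 2Q).
1 − 2P − Q = 0.295553, giving −½ ln(0.295553) = 0.609454.
1 − 2Q = 0.652798, giving −¼ ln(0.652798) = 0.106622.
d = 0.609454 + 0.106622 = 0.716076.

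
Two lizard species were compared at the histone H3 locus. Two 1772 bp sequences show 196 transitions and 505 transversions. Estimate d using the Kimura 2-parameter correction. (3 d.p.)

0.564

P = 196/1772 ≈ 0.110609 and Q = 505/1772 ≈ 0.284989.
Under the Kimura two-parameter model, d = −½ ln(1 − 2P − Q) − ¼ ln(1 − 2Q).
1 − 2P − Q = 0.493793, giving −½ ln(0.493793) = 0.352819.
1 − 2Q = 0.430022, giving −¼ ln(0.430022) = 0.210980.
d = 0.352819 + 0.210980 = 0.563799.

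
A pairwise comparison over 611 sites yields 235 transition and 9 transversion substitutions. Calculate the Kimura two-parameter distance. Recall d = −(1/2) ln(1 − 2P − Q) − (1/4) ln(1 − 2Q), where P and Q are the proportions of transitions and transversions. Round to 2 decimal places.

P = 235/611 ≈ 0.384615 and Q = 9/611 ≈ 0.01473.
Under the Kimura two-parameter model, d = −½ ln(1 − 2P − Q) − ¼ ln(1 − 2Q).
1 − 2P − Q = 0.21604, giving −½ ln(0.21604) = 0.766146.
1 − 2Q = 0.97054, giving −¼ ln(0.97054) = 0.007476.
d = 0.766146 + 0.007476 = 0.773622.

0.77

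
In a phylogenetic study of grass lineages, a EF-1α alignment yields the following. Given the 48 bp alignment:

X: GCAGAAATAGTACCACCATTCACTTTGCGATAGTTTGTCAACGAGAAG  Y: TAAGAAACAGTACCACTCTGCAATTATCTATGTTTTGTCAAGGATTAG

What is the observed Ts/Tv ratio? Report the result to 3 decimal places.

Transitions are A↔G and C↔T; transversions are all other mismatches.
Transitions: 3. Transversions: 12.
R = 3/12 = 0.250.

0.250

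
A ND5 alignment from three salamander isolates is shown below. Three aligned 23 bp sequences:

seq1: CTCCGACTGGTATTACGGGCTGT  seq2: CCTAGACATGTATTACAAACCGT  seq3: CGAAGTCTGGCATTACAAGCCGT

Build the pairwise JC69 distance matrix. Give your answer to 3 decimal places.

d(seq1,seq2) = 0.553, d(seq1,seq3) = 0.467, d(seq2,seq3) = 0.390

seq1–seq2: 9/23 sites differ → p ≈ 0.391304, d = −0.75 ln(1 − 0.521739) = 0.553199 ≈ 0.553.
seq1–seq3: 8/23 sites differ → p ≈ 0.347826, d = −0.75 ln(1 − 0.463768) = 0.467391 ≈ 0.467.
seq2–seq3: 7/23 sites differ → p ≈ 0.304348, d = −0.75 ln(1 − 0.405797) = 0.390401 ≈ 0.390.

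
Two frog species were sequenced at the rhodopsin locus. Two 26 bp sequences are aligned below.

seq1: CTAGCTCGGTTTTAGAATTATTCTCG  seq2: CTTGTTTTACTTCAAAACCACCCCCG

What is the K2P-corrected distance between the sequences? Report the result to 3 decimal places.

Of 26 sites, 11 differences are transitions and 2 are transversions, so P = 11/26 ≈ 0.423077 and Q = 2/26 ≈ 0.076923.
Under the Kimura two-parameter model, d = −½ ln(1 − 2P − Q) − ¼ ln(1 − 2Q).
1 − 2P − Q = 0.076923, giving −½ ln(0.076923) = 1.282475.
1 − 2Q = 0.846154, giving −¼ ln(0.846154) = 0.041763.
d = 1.282475 + 0.041763 = 1.324238.

1.324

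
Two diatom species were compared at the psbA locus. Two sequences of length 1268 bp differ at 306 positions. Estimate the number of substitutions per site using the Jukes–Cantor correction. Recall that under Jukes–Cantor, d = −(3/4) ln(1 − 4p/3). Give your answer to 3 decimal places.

0.291

p = 306/1268 ≈ 0.241325.
d = −(3/4) ln(1 − 4p/3) = −0.75 ln(1 − 0.321767) = −0.75 ln(0.678233)
  = −0.75 × (-0.388264) = 0.291198 substitutions/site.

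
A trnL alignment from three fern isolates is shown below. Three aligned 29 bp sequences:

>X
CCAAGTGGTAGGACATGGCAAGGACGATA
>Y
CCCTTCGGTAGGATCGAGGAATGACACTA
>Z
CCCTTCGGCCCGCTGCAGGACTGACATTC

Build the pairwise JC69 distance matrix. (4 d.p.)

d(X,Y) = 0.6018, d(X,Z) = 1.3184, d(Y,Z) = 0.4006

X–Y: 12/29 sites differ → p ≈ 0.413793, d = −0.75 ln(1 − 0.551724) = 0.601760 ≈ 0.6018.
X–Z: 18/29 sites differ → p ≈ 0.62069, d = −0.75 ln(1 − 0.827587) = 1.318397 ≈ 1.3184.
Y–Z: 9/29 sites differ → p ≈ 0.310345, d = −0.75 ln(1 − 0.413793) = 0.400562 ≈ 0.4006.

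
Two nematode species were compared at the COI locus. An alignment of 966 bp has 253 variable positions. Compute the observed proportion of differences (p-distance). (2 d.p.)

p = 253/966 = 0.261904… ≈ 0.26 (to 2 d.p.).

0.26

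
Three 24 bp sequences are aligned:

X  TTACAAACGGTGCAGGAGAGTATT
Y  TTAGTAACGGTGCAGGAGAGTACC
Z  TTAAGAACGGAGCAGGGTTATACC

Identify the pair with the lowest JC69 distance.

X and Y

X–Y: 4/24 differ, p = 0.167, d = 0.188.
X–Z: 9/24 differ, p = 0.375, d = 0.520.
Y–Z: 7/24 differ, p = 0.292, d = 0.369.
The smallest distance is between X and Y.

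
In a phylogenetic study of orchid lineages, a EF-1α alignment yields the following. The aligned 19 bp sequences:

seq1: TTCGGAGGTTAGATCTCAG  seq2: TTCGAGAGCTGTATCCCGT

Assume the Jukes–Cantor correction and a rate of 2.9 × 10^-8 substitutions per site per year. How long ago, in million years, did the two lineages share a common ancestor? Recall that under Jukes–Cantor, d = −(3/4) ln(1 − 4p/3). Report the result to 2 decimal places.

12.91

The sequences differ at 9 of 19 sites (5, 6, 7, 9, 11, 12, 16, 18, 19), so p = 9/19 ≈ 0.473684.
d = −(3/4) ln(1 − 4p/3) = −0.75 ln(1 − 0.631579) = −0.75 ln(0.368421)
  = −0.75 × (-0.998529) = 0.748897 substitutions/site.
Under a molecular clock d = 2μt, so t = d/(2μ) = 0.748897 / (2 × 2.9 × 10^-8) = 12.91 million years.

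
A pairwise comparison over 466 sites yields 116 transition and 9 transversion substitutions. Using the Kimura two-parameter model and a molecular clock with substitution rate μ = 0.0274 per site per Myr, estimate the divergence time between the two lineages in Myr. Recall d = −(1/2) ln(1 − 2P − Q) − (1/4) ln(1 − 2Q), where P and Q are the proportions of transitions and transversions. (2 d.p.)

P = 116/466 ≈ 0.248927 and Q = 9/466 ≈ 0.019313.
Under the Kimura two-parameter model, d = −½ ln(1 − 2P − Q) − ¼ ln(1 − 2Q).
1 − 2P − Q = 0.482833, giving −½ ln(0.482833) = 0.364042.
1 − 2Q = 0.961374, giving −¼ ln(0.961374) = 0.009848.
d = 0.364042 + 0.009848 = 0.373890.
Under a molecular clock d = 2μt, so t = d/(2μ) = 0.373890 / (2 × 0.0274) = 6.82 Myr.

6.82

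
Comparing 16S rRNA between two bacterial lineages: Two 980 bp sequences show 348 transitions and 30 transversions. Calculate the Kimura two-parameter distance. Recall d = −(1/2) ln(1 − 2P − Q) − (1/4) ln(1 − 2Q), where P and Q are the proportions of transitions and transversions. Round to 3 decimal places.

0.691

P = 348/980 ≈ 0.355102 and Q = 30/980 ≈ 0.030612.
Under the Kimura two-parameter model, d = −½ ln(1 − 2P − Q) − ¼ ln(1 − 2Q).
1 − 2P − Q = 0.259184, giving −½ ln(0.259184) = 0.675109.
1 − 2Q = 0.938776, giving −¼ ln(0.938776) = 0.015795.
d = 0.675109 + 0.015795 = 0.690904.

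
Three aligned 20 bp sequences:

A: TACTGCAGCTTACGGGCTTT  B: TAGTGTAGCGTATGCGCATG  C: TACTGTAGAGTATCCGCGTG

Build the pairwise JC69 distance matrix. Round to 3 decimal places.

A–B: 7/20 sites differ → p = 0.35, d = −0.75 ln(1 − 0.466667) = 0.471457 ≈ 0.471.
A–C: 8/20 sites differ → p = 0.4, d = −0.75 ln(1 − 0.533333) = 0.571605 ≈ 0.572.
B–C: 4/20 sites differ → p = 0.2, d = −0.75 ln(1 − 0.266667) = 0.232617 ≈ 0.233.

d(A,B) = 0.471, d(A,C) = 0.572, d(B,C) = 0.233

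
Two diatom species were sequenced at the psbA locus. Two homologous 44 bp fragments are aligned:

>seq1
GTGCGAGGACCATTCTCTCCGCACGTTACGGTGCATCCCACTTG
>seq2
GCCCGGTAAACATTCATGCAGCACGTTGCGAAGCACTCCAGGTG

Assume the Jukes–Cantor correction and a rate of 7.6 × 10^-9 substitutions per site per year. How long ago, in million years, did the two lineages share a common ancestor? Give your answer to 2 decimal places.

The sequences differ at 17 of 44 sites, so p = 17/44 ≈ 0.386364.
d = −(3/4) ln(1 − 4p/3) = −0.75 ln(1 − 0.515152) = −0.75 ln(0.484848)
  = −0.75 × (-0.723920) = 0.542940 substitutions/site.
Under a molecular clock d = 2μt, so t = d/(2μ) = 0.542940 / (2 × 7.6 × 10^-9) = 35.72 million years.

35.72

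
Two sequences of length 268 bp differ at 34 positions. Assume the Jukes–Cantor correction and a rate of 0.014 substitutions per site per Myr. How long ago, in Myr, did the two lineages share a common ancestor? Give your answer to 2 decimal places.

4.96

p = 34/268 ≈ 0.126866.
d = −(3/4) ln(1 − 4p/3) = −0.75 ln(1 − 0.169155) = −0.75 ln(0.830845)
  = −0.75 × (-0.185312) = 0.138984 substitutions/site.
Under a molecular clock d = 2μt, so t = d/(2μ) = 0.138984 / (2 × 0.014) = 4.96 Myr.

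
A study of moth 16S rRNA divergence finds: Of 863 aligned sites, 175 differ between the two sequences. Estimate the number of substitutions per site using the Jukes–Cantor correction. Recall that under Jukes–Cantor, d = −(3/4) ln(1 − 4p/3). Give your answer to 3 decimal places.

p = 175/863 ≈ 0.202781.
d = −(3/4) ln(1 − 4p/3) = −0.75 ln(1 − 0.270375) = −0.75 ln(0.729625)
  = −0.75 × (-0.315225) = 0.236419 substitutions/site.

0.236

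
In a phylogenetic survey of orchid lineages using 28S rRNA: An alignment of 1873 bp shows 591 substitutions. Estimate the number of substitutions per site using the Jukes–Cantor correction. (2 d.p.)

0.41

p = 591/1873 ≈ 0.315537.
d = −(3/4) ln(1 − 4p/3) = −0.75 ln(1 − 0.420716) = −0.75 ln(0.579284)
  = −0.75 × (-0.545962) = 0.409472 substitutions/site.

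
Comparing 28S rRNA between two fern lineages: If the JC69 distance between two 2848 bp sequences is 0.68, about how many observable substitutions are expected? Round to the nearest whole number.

1273

Invert JC69: p = (3/4)(1 − e^(−4d/3)) = 0.75 × (1 − e^(-0.906667)) = 0.75 × (1 − 0.403868) = 0.447099.
Expected differing sites = pL ≈ 0.447099 × 2848 = 1273.337952 ≈ 1273.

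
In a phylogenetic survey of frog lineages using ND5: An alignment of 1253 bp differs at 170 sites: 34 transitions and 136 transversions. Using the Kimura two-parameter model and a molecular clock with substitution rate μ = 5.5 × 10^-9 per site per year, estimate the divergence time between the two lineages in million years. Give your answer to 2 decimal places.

13.64

P = 34/1253 ≈ 0.027135 and Q = 136/1253 ≈ 0.10854.
Under the Kimura two-parameter model, d = −½ ln(1 − 2P − Q) − ¼ ln(1 − 2Q).
1 − 2P − Q = 0.83719, giving −½ ln(0.83719) = 0.088852.
1 − 2Q = 0.78292, giving −¼ ln(0.78292) = 0.061181.
d = 0.088852 + 0.061181 = 0.150033.
Under a molecular clock d = 2μt, so t = d/(2μ) = 0.150033 / (2 × 5.5 × 10^-9) = 13.64 million years.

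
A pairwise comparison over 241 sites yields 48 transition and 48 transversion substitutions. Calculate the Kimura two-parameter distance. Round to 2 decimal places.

0.58

P = 48/241 ≈ 0.19917 and Q = 48/241 ≈ 0.19917.
Under the Kimura two-parameter model, d = −½ ln(1 − 2P − Q) − ¼ ln(1 − 2Q).
1 − 2P − Q = 0.40249, giving −½ ln(0.40249) = 0.455043.
1 − 2Q = 0.60166, giving −¼ ln(0.60166) = 0.127016.
d = 0.455043 + 0.127016 = 0.582059.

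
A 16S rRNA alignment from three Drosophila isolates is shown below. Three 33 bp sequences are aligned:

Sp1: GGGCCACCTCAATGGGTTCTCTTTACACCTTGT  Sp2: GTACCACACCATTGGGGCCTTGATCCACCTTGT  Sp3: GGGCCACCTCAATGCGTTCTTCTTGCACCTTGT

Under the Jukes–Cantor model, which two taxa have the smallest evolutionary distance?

Sp1 and Sp3

Sp1–Sp2: 11/33 differ, p = 0.333, d = 0.441.
Sp1–Sp3: 4/33 differ, p = 0.121, d = 0.132.
Sp2–Sp3: 11/33 differ, p = 0.333, d = 0.441.
The smallest distance is between Sp1 and Sp3.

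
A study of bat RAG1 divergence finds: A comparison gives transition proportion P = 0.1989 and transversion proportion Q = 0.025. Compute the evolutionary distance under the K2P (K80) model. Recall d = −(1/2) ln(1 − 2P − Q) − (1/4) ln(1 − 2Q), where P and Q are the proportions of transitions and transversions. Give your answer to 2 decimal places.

Under the Kimura two-parameter model, d = −½ ln(1 − 2P − Q) − ¼ ln(1 − 2Q).
1 − 2P − Q = 0.5772, giving −½ ln(0.5772) = 0.274783.
1 − 2Q = 0.95, giving −¼ ln(0.95) = 0.012823.
d = 0.274783 + 0.012823 = 0.287606.

0.29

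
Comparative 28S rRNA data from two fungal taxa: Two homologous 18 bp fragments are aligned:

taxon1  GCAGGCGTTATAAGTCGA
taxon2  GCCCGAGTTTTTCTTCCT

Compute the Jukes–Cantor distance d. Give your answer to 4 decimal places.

The sequences differ at 9 of 18 sites (3, 4, 6, 10, 12, 13, 14, 17, 18), so p = 9/18 = 0.5.
d = −(3/4) ln(1 − 4p/3) = −0.75 ln(1 − 0.666667) = −0.75 ln(0.333333)
  = −0.75 × (-1.098613) = 0.823960 substitutions/site.

0.8240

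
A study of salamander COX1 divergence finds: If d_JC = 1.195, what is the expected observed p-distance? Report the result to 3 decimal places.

0.598

p = (3/4)(1 − e^(−4d/3)) = 0.75 × (1 − e^(-1.593333)) = 0.75 × (1 − 0.203247) = 0.597565.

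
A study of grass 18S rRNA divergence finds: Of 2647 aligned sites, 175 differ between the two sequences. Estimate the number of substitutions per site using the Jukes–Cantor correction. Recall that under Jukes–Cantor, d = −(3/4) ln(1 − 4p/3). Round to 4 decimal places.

0.0692

p = 175/2647 ≈ 0.066113.
d = −(3/4) ln(1 − 4p/3) = −0.75 ln(1 − 0.088151) = −0.75 ln(0.911849)
  = −0.75 × (-0.092281) = 0.069211 substitutions/site.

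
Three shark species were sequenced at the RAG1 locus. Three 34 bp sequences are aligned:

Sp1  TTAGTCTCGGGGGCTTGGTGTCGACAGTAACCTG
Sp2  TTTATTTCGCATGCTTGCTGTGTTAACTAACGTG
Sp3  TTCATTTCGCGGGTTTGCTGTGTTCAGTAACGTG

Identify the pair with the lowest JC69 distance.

Sp1–Sp2: 13/34 differ, p = 0.382, d = 0.535.
Sp1–Sp3: 10/34 differ, p = 0.294, d = 0.373.
Sp2–Sp3: 6/34 differ, p = 0.176, d = 0.201.
The smallest distance is between Sp2 and Sp3.

Sp2 and Sp3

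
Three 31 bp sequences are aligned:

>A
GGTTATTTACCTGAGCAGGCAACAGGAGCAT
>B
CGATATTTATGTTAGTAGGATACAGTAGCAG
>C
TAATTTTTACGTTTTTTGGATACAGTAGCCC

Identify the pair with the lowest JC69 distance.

B and C

A–B: 10/31 differ, p = 0.323, d = 0.422.
A–C: 15/31 differ, p = 0.484, d = 0.777.
B–C: 9/31 differ, p = 0.290, d = 0.367.
The smallest distance is between B and C.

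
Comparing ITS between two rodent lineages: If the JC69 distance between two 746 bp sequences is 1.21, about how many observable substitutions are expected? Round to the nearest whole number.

448

Invert JC69: p = (3/4)(1 − e^(−4d/3)) = 0.75 × (1 − e^(-1.613333)) = 0.75 × (1 − 0.199222) = 0.600584.
Expected differing sites = pL ≈ 0.600584 × 746 = 448.035664 ≈ 448.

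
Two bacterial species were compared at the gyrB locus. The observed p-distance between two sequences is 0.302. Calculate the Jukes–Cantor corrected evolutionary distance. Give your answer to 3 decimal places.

0.386

d = −(3/4) ln(1 − 4p/3) = −0.75 ln(1 − 0.402667) = −0.75 ln(0.597333)
  = −0.75 × (-0.515281) = 0.386461 substitutions/site.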